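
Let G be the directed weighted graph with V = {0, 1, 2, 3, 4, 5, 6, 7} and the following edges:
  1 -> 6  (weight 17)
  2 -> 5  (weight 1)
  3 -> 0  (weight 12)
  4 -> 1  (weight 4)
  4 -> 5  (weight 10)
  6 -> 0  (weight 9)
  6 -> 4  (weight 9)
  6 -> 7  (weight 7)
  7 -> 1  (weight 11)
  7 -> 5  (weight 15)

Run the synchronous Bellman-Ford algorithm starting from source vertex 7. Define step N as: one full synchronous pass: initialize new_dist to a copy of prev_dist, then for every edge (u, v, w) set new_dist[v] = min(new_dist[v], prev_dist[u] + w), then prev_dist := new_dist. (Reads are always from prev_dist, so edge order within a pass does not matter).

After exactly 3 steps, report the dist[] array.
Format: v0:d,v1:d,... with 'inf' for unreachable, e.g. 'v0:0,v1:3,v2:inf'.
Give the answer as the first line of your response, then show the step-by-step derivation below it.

v0:37,v1:11,v2:inf,v3:inf,v4:37,v5:15,v6:28,v7:0

step 1: dist = v0:inf,v1:11,v2:inf,v3:inf,v4:inf,v5:15,v6:inf,v7:0
step 2: dist = v0:inf,v1:11,v2:inf,v3:inf,v4:inf,v5:15,v6:28,v7:0
step 3: dist = v0:37,v1:11,v2:inf,v3:inf,v4:37,v5:15,v6:28,v7:0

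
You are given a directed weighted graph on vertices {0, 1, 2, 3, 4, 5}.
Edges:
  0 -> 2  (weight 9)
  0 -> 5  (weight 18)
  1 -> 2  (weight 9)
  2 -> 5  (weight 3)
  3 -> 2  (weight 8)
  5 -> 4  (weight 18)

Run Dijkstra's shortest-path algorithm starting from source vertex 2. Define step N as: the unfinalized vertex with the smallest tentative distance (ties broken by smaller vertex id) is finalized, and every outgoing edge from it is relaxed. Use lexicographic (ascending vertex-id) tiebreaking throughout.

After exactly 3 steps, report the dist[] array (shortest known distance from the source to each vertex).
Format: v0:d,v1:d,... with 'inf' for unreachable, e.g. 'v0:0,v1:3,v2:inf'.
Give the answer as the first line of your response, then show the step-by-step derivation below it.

v0:inf,v1:inf,v2:0,v3:inf,v4:21,v5:3

step 1: dist = v0:inf,v1:inf,v2:0,v3:inf,v4:inf,v5:3
step 2: dist = v0:inf,v1:inf,v2:0,v3:inf,v4:21,v5:3
step 3: dist = v0:inf,v1:inf,v2:0,v3:inf,v4:21,v5:3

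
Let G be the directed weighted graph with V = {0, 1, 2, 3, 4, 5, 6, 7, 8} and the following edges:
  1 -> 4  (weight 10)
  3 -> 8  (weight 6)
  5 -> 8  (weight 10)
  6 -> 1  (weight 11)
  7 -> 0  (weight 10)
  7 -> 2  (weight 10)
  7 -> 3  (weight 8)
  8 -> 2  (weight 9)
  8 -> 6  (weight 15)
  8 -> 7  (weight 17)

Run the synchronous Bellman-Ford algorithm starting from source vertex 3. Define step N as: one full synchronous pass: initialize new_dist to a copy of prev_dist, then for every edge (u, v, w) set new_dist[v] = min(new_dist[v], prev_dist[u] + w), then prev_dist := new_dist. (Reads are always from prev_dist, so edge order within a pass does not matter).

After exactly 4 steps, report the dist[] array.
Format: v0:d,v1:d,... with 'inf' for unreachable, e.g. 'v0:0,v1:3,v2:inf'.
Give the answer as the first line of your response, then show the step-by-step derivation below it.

v0:33,v1:32,v2:15,v3:0,v4:42,v5:inf,v6:21,v7:23,v8:6

step 1: dist = v0:inf,v1:inf,v2:inf,v3:0,v4:inf,v5:inf,v6:inf,v7:inf,v8:6
step 2: dist = v0:inf,v1:inf,v2:15,v3:0,v4:inf,v5:inf,v6:21,v7:23,v8:6
step 3: dist = v0:33,v1:32,v2:15,v3:0,v4:inf,v5:inf,v6:21,v7:23,v8:6
step 4: dist = v0:33,v1:32,v2:15,v3:0,v4:42,v5:inf,v6:21,v7:23,v8:6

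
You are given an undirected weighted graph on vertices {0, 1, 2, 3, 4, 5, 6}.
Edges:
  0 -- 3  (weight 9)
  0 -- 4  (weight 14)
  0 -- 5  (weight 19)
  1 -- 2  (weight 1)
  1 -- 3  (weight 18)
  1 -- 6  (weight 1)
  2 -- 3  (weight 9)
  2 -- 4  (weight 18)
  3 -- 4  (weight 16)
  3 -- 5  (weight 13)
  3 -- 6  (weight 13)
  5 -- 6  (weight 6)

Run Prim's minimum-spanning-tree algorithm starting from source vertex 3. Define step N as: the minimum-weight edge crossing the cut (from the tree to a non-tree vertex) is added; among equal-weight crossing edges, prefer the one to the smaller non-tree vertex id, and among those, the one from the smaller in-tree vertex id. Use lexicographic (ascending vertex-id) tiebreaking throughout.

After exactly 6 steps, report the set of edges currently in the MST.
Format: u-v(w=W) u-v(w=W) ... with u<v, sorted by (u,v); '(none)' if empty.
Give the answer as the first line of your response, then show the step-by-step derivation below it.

0-3(w=9) 0-4(w=14) 1-2(w=1) 1-6(w=1) 2-3(w=9) 5-6(w=6)

step 1: add edge 0-3 (w=9); MST = {0-3(w=9)}
step 2: add edge 2-3 (w=9); MST = {0-3(w=9) 2-3(w=9)}
step 3: add edge 1-2 (w=1); MST = {0-3(w=9) 1-2(w=1) 2-3(w=9)}
step 4: add edge 1-6 (w=1); MST = {0-3(w=9) 1-2(w=1) 1-6(w=1) 2-3(w=9)}
step 5: add edge 5-6 (w=6); MST = {0-3(w=9) 1-2(w=1) 1-6(w=1) 2-3(w=9) 5-6(w=6)}
step 6: add edge 0-4 (w=14); MST = {0-3(w=9) 0-4(w=14) 1-2(w=1) 1-6(w=1) 2-3(w=9) 5-6(w=6)}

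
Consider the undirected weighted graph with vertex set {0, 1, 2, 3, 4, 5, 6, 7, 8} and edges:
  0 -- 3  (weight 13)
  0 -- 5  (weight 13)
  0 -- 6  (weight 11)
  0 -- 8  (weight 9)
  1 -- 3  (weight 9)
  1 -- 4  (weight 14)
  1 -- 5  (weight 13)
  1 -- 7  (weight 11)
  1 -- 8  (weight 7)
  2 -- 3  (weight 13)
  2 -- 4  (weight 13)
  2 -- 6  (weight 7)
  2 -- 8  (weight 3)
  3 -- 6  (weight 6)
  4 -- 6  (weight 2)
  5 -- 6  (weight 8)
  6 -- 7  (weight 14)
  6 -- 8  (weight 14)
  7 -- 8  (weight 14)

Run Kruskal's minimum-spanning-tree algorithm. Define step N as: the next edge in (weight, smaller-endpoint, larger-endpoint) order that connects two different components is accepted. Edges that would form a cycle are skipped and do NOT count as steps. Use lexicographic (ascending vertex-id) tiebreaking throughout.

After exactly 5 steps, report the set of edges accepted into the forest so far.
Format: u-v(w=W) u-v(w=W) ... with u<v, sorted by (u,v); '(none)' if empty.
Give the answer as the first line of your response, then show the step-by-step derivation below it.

1-8(w=7) 2-6(w=7) 2-8(w=3) 3-6(w=6) 4-6(w=2)

step 1: add edge 4-6 (w=2); MST = {4-6(w=2)}
step 2: add edge 2-8 (w=3); MST = {2-8(w=3) 4-6(w=2)}
step 3: add edge 3-6 (w=6); MST = {2-8(w=3) 3-6(w=6) 4-6(w=2)}
step 4: add edge 1-8 (w=7); MST = {1-8(w=7) 2-8(w=3) 3-6(w=6) 4-6(w=2)}
step 5: add edge 2-6 (w=7); MST = {1-8(w=7) 2-6(w=7) 2-8(w=3) 3-6(w=6) 4-6(w=2)}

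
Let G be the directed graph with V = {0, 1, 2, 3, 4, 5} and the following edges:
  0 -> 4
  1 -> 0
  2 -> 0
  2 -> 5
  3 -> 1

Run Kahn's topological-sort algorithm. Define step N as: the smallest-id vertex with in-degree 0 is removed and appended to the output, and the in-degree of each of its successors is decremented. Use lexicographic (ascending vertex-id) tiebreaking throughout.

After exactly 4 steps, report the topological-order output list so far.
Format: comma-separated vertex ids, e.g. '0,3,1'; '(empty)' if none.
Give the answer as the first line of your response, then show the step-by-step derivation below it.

2,3,1,0

step 1: output 2; order=[2]; indeg=(1,1,0,0,1,0)
step 2: output 3; order=[2,3]; indeg=(1,0,0,0,1,0)
step 3: output 1; order=[2,3,1]; indeg=(0,0,0,0,1,0)
step 4: output 0; order=[2,3,1,0]; indeg=(0,0,0,0,0,0)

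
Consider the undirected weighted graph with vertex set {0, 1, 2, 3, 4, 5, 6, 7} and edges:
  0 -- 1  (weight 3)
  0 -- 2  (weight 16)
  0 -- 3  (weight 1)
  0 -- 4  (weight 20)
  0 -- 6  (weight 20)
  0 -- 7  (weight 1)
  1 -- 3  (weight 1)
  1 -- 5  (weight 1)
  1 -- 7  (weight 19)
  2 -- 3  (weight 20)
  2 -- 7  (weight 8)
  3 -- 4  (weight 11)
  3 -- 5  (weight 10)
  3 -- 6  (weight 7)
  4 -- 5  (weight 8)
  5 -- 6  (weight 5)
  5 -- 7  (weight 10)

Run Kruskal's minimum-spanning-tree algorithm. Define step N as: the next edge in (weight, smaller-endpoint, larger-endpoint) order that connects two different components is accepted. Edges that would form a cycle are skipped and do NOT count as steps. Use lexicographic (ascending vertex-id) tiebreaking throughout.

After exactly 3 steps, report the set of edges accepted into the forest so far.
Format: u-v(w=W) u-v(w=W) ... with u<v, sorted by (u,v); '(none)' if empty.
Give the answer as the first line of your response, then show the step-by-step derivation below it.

0-3(w=1) 0-7(w=1) 1-3(w=1)

step 1: add edge 0-3 (w=1); MST = {0-3(w=1)}
step 2: add edge 0-7 (w=1); MST = {0-3(w=1) 0-7(w=1)}
step 3: add edge 1-3 (w=1); MST = {0-3(w=1) 0-7(w=1) 1-3(w=1)}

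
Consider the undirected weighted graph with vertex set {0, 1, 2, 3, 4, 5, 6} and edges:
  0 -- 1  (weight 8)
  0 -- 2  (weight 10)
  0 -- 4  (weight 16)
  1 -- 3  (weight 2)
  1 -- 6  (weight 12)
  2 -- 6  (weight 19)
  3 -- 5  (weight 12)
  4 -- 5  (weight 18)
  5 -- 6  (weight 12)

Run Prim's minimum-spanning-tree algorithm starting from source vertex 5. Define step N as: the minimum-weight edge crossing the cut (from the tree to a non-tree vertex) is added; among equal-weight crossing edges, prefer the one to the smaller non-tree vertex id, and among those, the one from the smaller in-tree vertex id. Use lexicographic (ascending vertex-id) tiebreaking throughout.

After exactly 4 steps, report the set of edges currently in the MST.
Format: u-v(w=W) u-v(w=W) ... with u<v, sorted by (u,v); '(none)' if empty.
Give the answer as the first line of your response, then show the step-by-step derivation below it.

0-1(w=8) 0-2(w=10) 1-3(w=2) 3-5(w=12)

step 1: add edge 3-5 (w=12); MST = {3-5(w=12)}
step 2: add edge 1-3 (w=2); MST = {1-3(w=2) 3-5(w=12)}
step 3: add edge 0-1 (w=8); MST = {0-1(w=8) 1-3(w=2) 3-5(w=12)}
step 4: add edge 0-2 (w=10); MST = {0-1(w=8) 0-2(w=10) 1-3(w=2) 3-5(w=12)}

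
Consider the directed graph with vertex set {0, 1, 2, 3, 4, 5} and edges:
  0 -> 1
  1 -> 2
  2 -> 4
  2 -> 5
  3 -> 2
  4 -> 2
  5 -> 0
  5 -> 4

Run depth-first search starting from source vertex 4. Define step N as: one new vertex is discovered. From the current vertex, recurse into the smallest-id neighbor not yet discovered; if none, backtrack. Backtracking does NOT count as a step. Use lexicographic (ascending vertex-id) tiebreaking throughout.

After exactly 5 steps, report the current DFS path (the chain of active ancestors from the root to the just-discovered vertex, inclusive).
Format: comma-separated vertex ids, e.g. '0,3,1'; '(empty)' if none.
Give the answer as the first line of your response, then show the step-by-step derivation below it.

4,2,5,0,1

step 1: discover 4; path=4; order=4
step 2: discover 2; path=4>2; order=4,2
step 3: discover 5; path=4>2>5; order=4,2,5
step 4: discover 0; path=4>2>5>0; order=4,2,5,0
step 5: discover 1; path=4>2>5>0>1; order=4,2,5,0,1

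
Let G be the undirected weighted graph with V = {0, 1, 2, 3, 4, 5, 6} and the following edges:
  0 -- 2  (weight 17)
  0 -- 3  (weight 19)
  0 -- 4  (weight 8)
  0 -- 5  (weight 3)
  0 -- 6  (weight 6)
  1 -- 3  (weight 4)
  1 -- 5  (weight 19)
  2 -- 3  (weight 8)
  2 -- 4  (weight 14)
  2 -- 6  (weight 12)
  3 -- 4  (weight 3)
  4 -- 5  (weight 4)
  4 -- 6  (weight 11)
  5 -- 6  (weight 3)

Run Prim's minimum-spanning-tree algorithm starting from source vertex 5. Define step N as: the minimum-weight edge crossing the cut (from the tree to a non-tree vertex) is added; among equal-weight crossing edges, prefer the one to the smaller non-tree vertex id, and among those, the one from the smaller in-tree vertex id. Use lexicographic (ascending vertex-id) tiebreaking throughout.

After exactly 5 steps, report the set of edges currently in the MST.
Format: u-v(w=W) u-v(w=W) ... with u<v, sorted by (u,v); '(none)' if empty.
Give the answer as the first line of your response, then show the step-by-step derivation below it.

0-5(w=3) 1-3(w=4) 3-4(w=3) 4-5(w=4) 5-6(w=3)

step 1: add edge 0-5 (w=3); MST = {0-5(w=3)}
step 2: add edge 5-6 (w=3); MST = {0-5(w=3) 5-6(w=3)}
step 3: add edge 4-5 (w=4); MST = {0-5(w=3) 4-5(w=4) 5-6(w=3)}
step 4: add edge 3-4 (w=3); MST = {0-5(w=3) 3-4(w=3) 4-5(w=4) 5-6(w=3)}
step 5: add edge 1-3 (w=4); MST = {0-5(w=3) 1-3(w=4) 3-4(w=3) 4-5(w=4) 5-6(w=3)}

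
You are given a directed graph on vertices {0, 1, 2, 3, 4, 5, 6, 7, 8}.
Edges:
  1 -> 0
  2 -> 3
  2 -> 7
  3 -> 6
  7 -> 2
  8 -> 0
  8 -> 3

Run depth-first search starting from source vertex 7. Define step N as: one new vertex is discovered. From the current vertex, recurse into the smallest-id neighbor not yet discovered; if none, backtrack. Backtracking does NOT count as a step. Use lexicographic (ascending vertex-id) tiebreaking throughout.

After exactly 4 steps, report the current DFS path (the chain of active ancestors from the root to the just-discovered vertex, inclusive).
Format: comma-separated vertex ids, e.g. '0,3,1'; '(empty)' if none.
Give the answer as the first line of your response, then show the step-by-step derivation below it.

7,2,3,6

step 1: discover 7; path=7; order=7
step 2: discover 2; path=7>2; order=7,2
step 3: discover 3; path=7>2>3; order=7,2,3
step 4: discover 6; path=7>2>3>6; order=7,2,3,6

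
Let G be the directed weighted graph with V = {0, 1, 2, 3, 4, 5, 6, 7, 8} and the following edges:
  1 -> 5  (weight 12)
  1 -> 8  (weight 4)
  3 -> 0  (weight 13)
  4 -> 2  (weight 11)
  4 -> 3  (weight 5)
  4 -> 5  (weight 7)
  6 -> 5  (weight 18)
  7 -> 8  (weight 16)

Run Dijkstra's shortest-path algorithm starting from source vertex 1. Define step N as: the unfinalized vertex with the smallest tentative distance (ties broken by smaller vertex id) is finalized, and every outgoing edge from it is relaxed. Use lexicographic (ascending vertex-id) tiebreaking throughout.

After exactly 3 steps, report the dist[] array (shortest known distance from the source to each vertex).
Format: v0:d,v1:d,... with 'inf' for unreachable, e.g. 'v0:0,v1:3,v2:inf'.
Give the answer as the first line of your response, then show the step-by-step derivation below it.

v0:inf,v1:0,v2:inf,v3:inf,v4:inf,v5:12,v6:inf,v7:inf,v8:4

step 1: dist = v0:inf,v1:0,v2:inf,v3:inf,v4:inf,v5:12,v6:inf,v7:inf,v8:4
step 2: dist = v0:inf,v1:0,v2:inf,v3:inf,v4:inf,v5:12,v6:inf,v7:inf,v8:4
step 3: dist = v0:inf,v1:0,v2:inf,v3:inf,v4:inf,v5:12,v6:inf,v7:inf,v8:4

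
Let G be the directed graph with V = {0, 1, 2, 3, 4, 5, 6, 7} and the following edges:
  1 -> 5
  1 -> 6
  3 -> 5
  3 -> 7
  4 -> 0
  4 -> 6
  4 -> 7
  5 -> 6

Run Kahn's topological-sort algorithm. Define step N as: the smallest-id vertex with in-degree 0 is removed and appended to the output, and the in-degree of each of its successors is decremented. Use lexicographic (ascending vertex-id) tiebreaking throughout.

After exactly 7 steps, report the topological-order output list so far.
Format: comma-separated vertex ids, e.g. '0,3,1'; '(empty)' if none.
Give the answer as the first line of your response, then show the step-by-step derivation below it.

1,2,3,4,0,5,6

step 1: output 1; order=[1]; indeg=(1,0,0,0,0,1,2,2)
step 2: output 2; order=[1,2]; indeg=(1,0,0,0,0,1,2,2)
step 3: output 3; order=[1,2,3]; indeg=(1,0,0,0,0,0,2,1)
step 4: output 4; order=[1,2,3,4]; indeg=(0,0,0,0,0,0,1,0)
step 5: output 0; order=[1,2,3,4,0]; indeg=(0,0,0,0,0,0,1,0)
step 6: output 5; order=[1,2,3,4,0,5]; indeg=(0,0,0,0,0,0,0,0)
step 7: output 6; order=[1,2,3,4,0,5,6]; indeg=(0,0,0,0,0,0,0,0)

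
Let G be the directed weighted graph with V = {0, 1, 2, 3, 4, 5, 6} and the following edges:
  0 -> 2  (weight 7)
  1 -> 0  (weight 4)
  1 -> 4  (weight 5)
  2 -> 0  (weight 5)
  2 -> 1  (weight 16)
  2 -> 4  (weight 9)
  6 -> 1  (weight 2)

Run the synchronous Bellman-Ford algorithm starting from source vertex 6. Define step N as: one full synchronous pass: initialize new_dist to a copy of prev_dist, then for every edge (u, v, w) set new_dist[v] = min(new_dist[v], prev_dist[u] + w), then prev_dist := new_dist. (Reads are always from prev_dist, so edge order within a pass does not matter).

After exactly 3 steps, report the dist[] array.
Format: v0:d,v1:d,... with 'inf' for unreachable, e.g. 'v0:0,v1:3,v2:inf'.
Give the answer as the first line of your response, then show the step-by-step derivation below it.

v0:6,v1:2,v2:13,v3:inf,v4:7,v5:inf,v6:0

step 1: dist = v0:inf,v1:2,v2:inf,v3:inf,v4:inf,v5:inf,v6:0
step 2: dist = v0:6,v1:2,v2:inf,v3:inf,v4:7,v5:inf,v6:0
step 3: dist = v0:6,v1:2,v2:13,v3:inf,v4:7,v5:inf,v6:0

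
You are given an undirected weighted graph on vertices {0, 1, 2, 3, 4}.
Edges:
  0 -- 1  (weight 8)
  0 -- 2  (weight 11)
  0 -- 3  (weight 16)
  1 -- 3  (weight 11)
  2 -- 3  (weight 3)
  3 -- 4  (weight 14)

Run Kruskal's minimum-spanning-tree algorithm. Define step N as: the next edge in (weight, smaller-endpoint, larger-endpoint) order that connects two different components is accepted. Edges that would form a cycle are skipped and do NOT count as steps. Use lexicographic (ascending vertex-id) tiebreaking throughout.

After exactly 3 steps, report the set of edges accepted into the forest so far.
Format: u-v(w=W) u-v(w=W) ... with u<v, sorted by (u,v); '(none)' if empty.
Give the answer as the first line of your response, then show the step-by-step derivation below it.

0-1(w=8) 0-2(w=11) 2-3(w=3)

step 1: add edge 2-3 (w=3); MST = {2-3(w=3)}
step 2: add edge 0-1 (w=8); MST = {0-1(w=8) 2-3(w=3)}
step 3: add edge 0-2 (w=11); MST = {0-1(w=8) 0-2(w=11) 2-3(w=3)}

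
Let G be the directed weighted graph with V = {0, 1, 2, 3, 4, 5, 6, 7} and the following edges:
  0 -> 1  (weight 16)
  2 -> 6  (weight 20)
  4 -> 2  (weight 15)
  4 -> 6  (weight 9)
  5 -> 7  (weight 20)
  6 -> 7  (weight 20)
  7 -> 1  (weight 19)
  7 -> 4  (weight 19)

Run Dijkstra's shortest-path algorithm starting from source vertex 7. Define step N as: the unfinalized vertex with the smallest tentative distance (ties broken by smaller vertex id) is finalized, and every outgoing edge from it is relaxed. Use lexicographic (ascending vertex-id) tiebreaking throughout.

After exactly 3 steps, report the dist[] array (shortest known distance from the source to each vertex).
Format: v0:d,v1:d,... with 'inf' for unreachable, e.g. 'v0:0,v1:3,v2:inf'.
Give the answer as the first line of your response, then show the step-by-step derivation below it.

v0:inf,v1:19,v2:34,v3:inf,v4:19,v5:inf,v6:28,v7:0

step 1: dist = v0:inf,v1:19,v2:inf,v3:inf,v4:19,v5:inf,v6:inf,v7:0
step 2: dist = v0:inf,v1:19,v2:inf,v3:inf,v4:19,v5:inf,v6:inf,v7:0
step 3: dist = v0:inf,v1:19,v2:34,v3:inf,v4:19,v5:inf,v6:28,v7:0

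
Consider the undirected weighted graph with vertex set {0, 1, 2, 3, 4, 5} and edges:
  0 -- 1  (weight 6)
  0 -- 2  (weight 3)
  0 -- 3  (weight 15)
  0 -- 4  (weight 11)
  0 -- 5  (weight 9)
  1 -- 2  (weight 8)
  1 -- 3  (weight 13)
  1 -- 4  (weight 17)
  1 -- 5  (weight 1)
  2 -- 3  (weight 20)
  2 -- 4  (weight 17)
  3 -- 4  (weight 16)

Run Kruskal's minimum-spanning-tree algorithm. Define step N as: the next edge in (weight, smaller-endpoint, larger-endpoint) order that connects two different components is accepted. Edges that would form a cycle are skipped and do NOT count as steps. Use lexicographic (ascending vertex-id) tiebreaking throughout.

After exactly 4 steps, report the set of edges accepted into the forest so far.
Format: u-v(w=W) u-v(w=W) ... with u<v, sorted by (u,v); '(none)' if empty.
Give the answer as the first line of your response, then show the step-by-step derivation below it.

0-1(w=6) 0-2(w=3) 0-4(w=11) 1-5(w=1)

step 1: add edge 1-5 (w=1); MST = {1-5(w=1)}
step 2: add edge 0-2 (w=3); MST = {0-2(w=3) 1-5(w=1)}
step 3: add edge 0-1 (w=6); MST = {0-1(w=6) 0-2(w=3) 1-5(w=1)}
step 4: add edge 0-4 (w=11); MST = {0-1(w=6) 0-2(w=3) 0-4(w=11) 1-5(w=1)}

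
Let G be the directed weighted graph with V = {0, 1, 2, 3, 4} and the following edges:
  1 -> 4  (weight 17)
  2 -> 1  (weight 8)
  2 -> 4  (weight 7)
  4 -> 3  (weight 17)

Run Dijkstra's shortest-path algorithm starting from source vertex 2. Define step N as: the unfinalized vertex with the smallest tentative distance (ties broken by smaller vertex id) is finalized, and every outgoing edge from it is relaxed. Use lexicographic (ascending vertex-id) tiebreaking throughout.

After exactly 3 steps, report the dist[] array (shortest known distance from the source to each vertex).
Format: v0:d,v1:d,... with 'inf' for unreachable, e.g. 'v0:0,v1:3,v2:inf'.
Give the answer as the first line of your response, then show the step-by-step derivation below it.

v0:inf,v1:8,v2:0,v3:24,v4:7

step 1: dist = v0:inf,v1:8,v2:0,v3:inf,v4:7
step 2: dist = v0:inf,v1:8,v2:0,v3:24,v4:7
step 3: dist = v0:inf,v1:8,v2:0,v3:24,v4:7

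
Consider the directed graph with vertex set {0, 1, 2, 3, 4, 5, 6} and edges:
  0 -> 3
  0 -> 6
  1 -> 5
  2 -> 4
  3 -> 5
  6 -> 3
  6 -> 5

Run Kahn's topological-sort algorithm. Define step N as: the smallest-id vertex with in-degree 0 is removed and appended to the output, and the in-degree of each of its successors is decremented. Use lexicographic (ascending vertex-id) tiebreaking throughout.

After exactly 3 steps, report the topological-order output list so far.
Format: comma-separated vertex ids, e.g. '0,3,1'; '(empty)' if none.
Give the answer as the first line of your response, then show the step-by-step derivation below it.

0,1,2

step 1: output 0; order=[0]; indeg=(0,0,0,1,1,3,0)
step 2: output 1; order=[0,1]; indeg=(0,0,0,1,1,2,0)
step 3: output 2; order=[0,1,2]; indeg=(0,0,0,1,0,2,0)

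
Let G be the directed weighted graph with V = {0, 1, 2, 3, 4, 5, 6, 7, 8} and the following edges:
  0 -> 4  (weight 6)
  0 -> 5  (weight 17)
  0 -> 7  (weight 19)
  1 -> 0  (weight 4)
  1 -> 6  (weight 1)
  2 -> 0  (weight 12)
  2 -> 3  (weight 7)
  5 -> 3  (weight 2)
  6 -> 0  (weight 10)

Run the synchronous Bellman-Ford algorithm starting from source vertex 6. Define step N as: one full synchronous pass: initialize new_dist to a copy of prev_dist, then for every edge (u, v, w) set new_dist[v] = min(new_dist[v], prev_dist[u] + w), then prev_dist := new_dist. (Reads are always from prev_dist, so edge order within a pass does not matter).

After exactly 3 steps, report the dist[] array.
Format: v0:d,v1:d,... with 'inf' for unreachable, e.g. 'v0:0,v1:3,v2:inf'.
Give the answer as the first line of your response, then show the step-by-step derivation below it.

v0:10,v1:inf,v2:inf,v3:29,v4:16,v5:27,v6:0,v7:29,v8:inf

step 1: dist = v0:10,v1:inf,v2:inf,v3:inf,v4:inf,v5:inf,v6:0,v7:inf,v8:inf
step 2: dist = v0:10,v1:inf,v2:inf,v3:inf,v4:16,v5:27,v6:0,v7:29,v8:inf
step 3: dist = v0:10,v1:inf,v2:inf,v3:29,v4:16,v5:27,v6:0,v7:29,v8:inf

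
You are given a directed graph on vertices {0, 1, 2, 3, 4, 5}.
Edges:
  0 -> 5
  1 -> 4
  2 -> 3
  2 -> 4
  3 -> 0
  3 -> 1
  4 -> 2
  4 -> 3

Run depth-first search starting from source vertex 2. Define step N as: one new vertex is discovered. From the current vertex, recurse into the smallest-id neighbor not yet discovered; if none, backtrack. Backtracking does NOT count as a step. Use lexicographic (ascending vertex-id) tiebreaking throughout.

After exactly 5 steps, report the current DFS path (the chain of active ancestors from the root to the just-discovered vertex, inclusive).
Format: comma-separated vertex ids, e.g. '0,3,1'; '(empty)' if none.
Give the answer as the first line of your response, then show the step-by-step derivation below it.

2,3,1

step 1: discover 2; path=2; order=2
step 2: discover 3; path=2>3; order=2,3
step 3: discover 0; path=2>3>0; order=2,3,0
step 4: discover 5; path=2>3>0>5; order=2,3,0,5
step 5: discover 1; path=2>3>1; order=2,3,0,5,1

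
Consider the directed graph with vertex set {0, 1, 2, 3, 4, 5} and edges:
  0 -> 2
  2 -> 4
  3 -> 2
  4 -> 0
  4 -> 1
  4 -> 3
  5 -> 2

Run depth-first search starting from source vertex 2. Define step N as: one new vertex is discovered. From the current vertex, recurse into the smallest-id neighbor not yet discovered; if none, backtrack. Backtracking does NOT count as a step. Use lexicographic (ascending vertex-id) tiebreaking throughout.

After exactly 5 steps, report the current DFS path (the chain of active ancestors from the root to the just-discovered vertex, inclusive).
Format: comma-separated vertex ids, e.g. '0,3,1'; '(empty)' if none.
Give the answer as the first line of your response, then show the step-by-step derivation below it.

2,4,3

step 1: discover 2; path=2; order=2
step 2: discover 4; path=2>4; order=2,4
step 3: discover 0; path=2>4>0; order=2,4,0
step 4: discover 1; path=2>4>1; order=2,4,0,1
step 5: discover 3; path=2>4>3; order=2,4,0,1,3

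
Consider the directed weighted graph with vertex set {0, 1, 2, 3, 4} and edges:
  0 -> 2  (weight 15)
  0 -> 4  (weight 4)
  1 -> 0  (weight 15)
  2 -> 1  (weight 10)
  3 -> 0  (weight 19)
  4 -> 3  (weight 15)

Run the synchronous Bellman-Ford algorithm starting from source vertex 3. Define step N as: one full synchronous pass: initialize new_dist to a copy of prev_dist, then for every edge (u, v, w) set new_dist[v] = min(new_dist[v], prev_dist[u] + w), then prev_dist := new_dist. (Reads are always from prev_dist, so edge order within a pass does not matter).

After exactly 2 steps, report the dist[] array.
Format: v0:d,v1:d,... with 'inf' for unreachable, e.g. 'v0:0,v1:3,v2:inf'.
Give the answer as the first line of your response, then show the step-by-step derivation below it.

v0:19,v1:inf,v2:34,v3:0,v4:23

step 1: dist = v0:19,v1:inf,v2:inf,v3:0,v4:inf
step 2: dist = v0:19,v1:inf,v2:34,v3:0,v4:23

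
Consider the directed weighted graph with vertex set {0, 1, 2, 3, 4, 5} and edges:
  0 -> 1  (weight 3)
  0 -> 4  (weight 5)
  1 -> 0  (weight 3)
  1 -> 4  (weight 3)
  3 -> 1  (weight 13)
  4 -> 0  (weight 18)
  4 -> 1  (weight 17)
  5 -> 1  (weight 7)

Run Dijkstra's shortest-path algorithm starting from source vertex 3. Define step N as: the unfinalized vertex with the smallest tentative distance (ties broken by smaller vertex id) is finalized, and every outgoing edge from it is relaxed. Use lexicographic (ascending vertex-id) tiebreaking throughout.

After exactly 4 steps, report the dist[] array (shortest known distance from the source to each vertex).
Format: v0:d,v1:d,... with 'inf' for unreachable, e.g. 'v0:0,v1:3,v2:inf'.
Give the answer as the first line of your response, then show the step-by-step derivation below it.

v0:16,v1:13,v2:inf,v3:0,v4:16,v5:inf

step 1: dist = v0:inf,v1:13,v2:inf,v3:0,v4:inf,v5:inf
step 2: dist = v0:16,v1:13,v2:inf,v3:0,v4:16,v5:inf
step 3: dist = v0:16,v1:13,v2:inf,v3:0,v4:16,v5:inf
step 4: dist = v0:16,v1:13,v2:inf,v3:0,v4:16,v5:inf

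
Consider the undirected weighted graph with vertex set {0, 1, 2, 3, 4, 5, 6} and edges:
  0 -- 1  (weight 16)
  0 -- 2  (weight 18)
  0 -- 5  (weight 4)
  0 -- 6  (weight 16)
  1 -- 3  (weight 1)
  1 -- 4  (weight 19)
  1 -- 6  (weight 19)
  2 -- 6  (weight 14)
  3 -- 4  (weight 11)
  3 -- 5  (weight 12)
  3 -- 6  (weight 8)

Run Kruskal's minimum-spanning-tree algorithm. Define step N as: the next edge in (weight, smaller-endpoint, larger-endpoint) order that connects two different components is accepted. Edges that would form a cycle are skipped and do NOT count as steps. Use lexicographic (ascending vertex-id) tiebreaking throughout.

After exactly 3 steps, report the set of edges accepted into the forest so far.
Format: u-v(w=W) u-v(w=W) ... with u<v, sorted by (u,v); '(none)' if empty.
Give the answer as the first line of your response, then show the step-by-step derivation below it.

0-5(w=4) 1-3(w=1) 3-6(w=8)

step 1: add edge 1-3 (w=1); MST = {1-3(w=1)}
step 2: add edge 0-5 (w=4); MST = {0-5(w=4) 1-3(w=1)}
step 3: add edge 3-6 (w=8); MST = {0-5(w=4) 1-3(w=1) 3-6(w=8)}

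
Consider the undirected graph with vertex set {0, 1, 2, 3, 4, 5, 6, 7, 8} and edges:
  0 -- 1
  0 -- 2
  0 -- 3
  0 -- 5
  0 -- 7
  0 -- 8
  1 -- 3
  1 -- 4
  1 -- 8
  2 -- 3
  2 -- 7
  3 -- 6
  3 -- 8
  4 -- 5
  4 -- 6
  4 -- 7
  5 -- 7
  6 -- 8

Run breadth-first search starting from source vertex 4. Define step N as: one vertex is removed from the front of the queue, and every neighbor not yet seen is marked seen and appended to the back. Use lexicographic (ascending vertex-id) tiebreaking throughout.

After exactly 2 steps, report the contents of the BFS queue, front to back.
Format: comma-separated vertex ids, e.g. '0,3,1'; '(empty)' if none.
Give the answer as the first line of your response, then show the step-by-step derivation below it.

5,6,7,0,3,8

step 1: dequeue 4; queue=[1,5,6,7]; order=4
step 2: dequeue 1; queue=[5,6,7,0,3,8]; order=4,1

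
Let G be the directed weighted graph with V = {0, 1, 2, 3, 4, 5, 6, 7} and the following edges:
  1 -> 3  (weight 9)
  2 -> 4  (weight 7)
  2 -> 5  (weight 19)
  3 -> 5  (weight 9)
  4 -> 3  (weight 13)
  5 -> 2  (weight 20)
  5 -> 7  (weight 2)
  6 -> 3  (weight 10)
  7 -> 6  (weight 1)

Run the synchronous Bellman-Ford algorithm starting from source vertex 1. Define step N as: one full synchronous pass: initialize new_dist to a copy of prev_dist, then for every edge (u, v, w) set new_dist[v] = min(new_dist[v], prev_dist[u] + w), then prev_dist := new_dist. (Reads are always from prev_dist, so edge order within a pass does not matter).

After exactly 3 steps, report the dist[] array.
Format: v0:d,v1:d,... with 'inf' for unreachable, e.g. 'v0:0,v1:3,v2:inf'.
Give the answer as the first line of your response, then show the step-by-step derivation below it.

v0:inf,v1:0,v2:38,v3:9,v4:inf,v5:18,v6:inf,v7:20

step 1: dist = v0:inf,v1:0,v2:inf,v3:9,v4:inf,v5:inf,v6:inf,v7:inf
step 2: dist = v0:inf,v1:0,v2:inf,v3:9,v4:inf,v5:18,v6:inf,v7:inf
step 3: dist = v0:inf,v1:0,v2:38,v3:9,v4:inf,v5:18,v6:inf,v7:20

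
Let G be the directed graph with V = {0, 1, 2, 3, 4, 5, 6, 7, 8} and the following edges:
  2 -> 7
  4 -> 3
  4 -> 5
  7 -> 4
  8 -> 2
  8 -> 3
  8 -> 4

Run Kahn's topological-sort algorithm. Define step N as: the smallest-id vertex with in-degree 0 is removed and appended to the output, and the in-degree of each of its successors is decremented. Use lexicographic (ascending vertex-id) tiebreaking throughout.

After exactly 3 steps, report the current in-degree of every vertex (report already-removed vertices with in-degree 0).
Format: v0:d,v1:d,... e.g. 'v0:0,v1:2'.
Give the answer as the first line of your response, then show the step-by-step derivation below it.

v0:0,v1:0,v2:1,v3:2,v4:2,v5:1,v6:0,v7:1,v8:0

step 1: output 0; order=[0]; indeg=(0,0,1,2,2,1,0,1,0)
step 2: output 1; order=[0,1]; indeg=(0,0,1,2,2,1,0,1,0)
step 3: output 6; order=[0,1,6]; indeg=(0,0,1,2,2,1,0,1,0)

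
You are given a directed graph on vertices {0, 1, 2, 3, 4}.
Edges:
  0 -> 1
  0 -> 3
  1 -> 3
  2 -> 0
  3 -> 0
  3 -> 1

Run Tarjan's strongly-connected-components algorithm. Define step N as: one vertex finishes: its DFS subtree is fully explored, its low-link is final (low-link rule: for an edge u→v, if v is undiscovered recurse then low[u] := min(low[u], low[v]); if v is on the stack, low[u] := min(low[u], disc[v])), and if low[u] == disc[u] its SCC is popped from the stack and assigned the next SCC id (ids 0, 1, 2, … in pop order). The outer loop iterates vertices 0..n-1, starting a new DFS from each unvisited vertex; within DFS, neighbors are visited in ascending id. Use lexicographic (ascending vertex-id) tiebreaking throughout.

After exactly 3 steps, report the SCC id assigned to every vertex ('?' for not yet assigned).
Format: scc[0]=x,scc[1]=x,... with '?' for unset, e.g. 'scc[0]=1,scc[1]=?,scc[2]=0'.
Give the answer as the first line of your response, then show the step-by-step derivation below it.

scc[0]=0,scc[1]=0,scc[2]=?,scc[3]=0,scc[4]=?

step 1: low=(low[0]=0,low[1]=1,low[2]=?,low[3]=0,low[4]=?); scc=(scc[0]=?,scc[1]=?,scc[2]=?,scc[3]=?,scc[4]=?)
step 2: low=(low[0]=0,low[1]=0,low[2]=?,low[3]=0,low[4]=?); scc=(scc[0]=?,scc[1]=?,scc[2]=?,scc[3]=?,scc[4]=?)
step 3: low=(low[0]=0,low[1]=0,low[2]=?,low[3]=0,low[4]=?); scc=(scc[0]=0,scc[1]=0,scc[2]=?,scc[3]=0,scc[4]=?)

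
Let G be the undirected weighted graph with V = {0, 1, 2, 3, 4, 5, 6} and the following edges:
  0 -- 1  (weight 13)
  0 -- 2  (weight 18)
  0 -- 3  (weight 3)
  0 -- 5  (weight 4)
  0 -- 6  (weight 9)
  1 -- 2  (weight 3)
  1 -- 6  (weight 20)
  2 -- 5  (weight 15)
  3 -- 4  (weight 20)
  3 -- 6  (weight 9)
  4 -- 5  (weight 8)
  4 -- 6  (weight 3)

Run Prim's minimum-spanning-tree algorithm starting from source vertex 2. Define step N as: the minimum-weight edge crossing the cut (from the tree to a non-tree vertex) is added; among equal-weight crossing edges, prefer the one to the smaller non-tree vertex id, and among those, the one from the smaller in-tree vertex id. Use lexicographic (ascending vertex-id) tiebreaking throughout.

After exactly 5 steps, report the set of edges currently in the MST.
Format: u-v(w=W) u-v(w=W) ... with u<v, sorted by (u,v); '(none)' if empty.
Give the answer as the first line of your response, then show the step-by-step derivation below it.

0-1(w=13) 0-3(w=3) 0-5(w=4) 1-2(w=3) 4-5(w=8)

step 1: add edge 1-2 (w=3); MST = {1-2(w=3)}
step 2: add edge 0-1 (w=13); MST = {0-1(w=13) 1-2(w=3)}
step 3: add edge 0-3 (w=3); MST = {0-1(w=13) 0-3(w=3) 1-2(w=3)}
step 4: add edge 0-5 (w=4); MST = {0-1(w=13) 0-3(w=3) 0-5(w=4) 1-2(w=3)}
step 5: add edge 4-5 (w=8); MST = {0-1(w=13) 0-3(w=3) 0-5(w=4) 1-2(w=3) 4-5(w=8)}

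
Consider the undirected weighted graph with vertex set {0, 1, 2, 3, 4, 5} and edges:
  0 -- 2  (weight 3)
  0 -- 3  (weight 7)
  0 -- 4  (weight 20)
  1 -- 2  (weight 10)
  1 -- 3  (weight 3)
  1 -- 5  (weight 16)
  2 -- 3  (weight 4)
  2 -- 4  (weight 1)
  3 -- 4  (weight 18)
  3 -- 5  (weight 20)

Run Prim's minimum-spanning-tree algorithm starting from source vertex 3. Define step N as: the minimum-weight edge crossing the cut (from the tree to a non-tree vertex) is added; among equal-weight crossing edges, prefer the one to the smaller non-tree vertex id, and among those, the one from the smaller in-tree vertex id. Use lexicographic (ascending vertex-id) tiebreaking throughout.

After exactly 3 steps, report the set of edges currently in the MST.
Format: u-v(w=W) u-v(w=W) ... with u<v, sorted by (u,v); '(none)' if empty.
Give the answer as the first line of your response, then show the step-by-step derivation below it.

1-3(w=3) 2-3(w=4) 2-4(w=1)

step 1: add edge 1-3 (w=3); MST = {1-3(w=3)}
step 2: add edge 2-3 (w=4); MST = {1-3(w=3) 2-3(w=4)}
step 3: add edge 2-4 (w=1); MST = {1-3(w=3) 2-3(w=4) 2-4(w=1)}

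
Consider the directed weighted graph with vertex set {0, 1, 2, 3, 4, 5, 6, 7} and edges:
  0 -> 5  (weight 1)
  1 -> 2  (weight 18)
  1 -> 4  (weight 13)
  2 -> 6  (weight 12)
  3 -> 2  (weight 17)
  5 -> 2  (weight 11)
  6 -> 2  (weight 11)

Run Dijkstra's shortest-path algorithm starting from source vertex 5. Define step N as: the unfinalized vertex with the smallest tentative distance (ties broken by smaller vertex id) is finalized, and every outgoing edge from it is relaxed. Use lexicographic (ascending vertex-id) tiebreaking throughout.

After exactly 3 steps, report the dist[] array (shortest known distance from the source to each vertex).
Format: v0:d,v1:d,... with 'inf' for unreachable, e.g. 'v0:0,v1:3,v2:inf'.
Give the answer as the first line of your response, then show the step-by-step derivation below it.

v0:inf,v1:inf,v2:11,v3:inf,v4:inf,v5:0,v6:23,v7:inf

step 1: dist = v0:inf,v1:inf,v2:11,v3:inf,v4:inf,v5:0,v6:inf,v7:inf
step 2: dist = v0:inf,v1:inf,v2:11,v3:inf,v4:inf,v5:0,v6:23,v7:inf
step 3: dist = v0:inf,v1:inf,v2:11,v3:inf,v4:inf,v5:0,v6:23,v7:inf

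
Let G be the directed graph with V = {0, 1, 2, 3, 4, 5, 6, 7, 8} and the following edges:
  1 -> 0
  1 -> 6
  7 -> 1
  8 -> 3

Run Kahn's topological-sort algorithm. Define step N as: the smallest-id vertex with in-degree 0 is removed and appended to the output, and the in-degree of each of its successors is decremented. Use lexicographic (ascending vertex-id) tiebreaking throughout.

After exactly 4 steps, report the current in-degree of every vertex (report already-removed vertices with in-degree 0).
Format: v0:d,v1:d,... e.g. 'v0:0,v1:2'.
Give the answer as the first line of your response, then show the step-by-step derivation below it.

v0:1,v1:0,v2:0,v3:1,v4:0,v5:0,v6:1,v7:0,v8:0

step 1: output 2; order=[2]; indeg=(1,1,0,1,0,0,1,0,0)
step 2: output 4; order=[2,4]; indeg=(1,1,0,1,0,0,1,0,0)
step 3: output 5; order=[2,4,5]; indeg=(1,1,0,1,0,0,1,0,0)
step 4: output 7; order=[2,4,5,7]; indeg=(1,0,0,1,0,0,1,0,0)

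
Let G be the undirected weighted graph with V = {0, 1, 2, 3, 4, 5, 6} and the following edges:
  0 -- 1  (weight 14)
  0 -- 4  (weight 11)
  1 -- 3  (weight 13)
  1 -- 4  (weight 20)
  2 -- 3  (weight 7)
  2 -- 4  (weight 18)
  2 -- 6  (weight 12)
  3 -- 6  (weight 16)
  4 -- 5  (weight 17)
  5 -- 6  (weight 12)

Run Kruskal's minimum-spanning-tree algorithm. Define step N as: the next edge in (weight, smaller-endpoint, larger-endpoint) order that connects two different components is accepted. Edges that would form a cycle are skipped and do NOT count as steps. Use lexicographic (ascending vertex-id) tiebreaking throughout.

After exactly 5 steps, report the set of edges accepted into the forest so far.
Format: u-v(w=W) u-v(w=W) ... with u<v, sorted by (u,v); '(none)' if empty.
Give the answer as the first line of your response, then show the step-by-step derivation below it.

0-4(w=11) 1-3(w=13) 2-3(w=7) 2-6(w=12) 5-6(w=12)

step 1: add edge 2-3 (w=7); MST = {2-3(w=7)}
step 2: add edge 0-4 (w=11); MST = {0-4(w=11) 2-3(w=7)}
step 3: add edge 2-6 (w=12); MST = {0-4(w=11) 2-3(w=7) 2-6(w=12)}
step 4: add edge 5-6 (w=12); MST = {0-4(w=11) 2-3(w=7) 2-6(w=12) 5-6(w=12)}
step 5: add edge 1-3 (w=13); MST = {0-4(w=11) 1-3(w=13) 2-3(w=7) 2-6(w=12) 5-6(w=12)}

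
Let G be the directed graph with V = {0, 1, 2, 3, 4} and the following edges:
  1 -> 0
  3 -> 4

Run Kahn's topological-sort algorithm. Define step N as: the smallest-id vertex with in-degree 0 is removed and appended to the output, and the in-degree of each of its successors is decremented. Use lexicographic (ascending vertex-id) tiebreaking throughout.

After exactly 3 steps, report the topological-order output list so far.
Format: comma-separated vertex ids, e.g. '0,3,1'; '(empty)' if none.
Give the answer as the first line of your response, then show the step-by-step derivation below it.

1,0,2

step 1: output 1; order=[1]; indeg=(0,0,0,0,1)
step 2: output 0; order=[1,0]; indeg=(0,0,0,0,1)
step 3: output 2; order=[1,0,2]; indeg=(0,0,0,0,1)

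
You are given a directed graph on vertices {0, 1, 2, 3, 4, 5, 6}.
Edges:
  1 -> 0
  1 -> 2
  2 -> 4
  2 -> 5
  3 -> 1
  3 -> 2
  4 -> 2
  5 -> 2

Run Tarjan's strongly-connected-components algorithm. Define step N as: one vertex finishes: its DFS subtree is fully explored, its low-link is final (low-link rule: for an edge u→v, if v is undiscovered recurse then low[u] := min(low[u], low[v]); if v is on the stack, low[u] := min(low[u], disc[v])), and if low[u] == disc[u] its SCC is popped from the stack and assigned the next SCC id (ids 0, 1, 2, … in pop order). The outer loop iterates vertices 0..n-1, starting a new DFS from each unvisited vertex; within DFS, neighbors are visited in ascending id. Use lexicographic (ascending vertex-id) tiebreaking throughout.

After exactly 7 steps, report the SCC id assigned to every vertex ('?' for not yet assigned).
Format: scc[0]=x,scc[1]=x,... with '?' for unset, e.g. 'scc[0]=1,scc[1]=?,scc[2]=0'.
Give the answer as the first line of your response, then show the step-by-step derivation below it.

scc[0]=0,scc[1]=2,scc[2]=1,scc[3]=3,scc[4]=1,scc[5]=1,scc[6]=4

step 1: low=(low[0]=0,low[1]=?,low[2]=?,low[3]=?,low[4]=?,low[5]=?,low[6]=?); scc=(scc[0]=0,scc[1]=?,scc[2]=?,scc[3]=?,scc[4]=?,scc[5]=?,scc[6]=?)
step 2: low=(low[0]=0,low[1]=1,low[2]=2,low[3]=?,low[4]=2,low[5]=?,low[6]=?); scc=(scc[0]=0,scc[1]=?,scc[2]=?,scc[3]=?,scc[4]=?,scc[5]=?,scc[6]=?)
step 3: low=(low[0]=0,low[1]=1,low[2]=2,low[3]=?,low[4]=2,low[5]=2,low[6]=?); scc=(scc[0]=0,scc[1]=?,scc[2]=?,scc[3]=?,scc[4]=?,scc[5]=?,scc[6]=?)
step 4: low=(low[0]=0,low[1]=1,low[2]=2,low[3]=?,low[4]=2,low[5]=2,low[6]=?); scc=(scc[0]=0,scc[1]=?,scc[2]=1,scc[3]=?,scc[4]=1,scc[5]=1,scc[6]=?)
step 5: low=(low[0]=0,low[1]=1,low[2]=2,low[3]=?,low[4]=2,low[5]=2,low[6]=?); scc=(scc[0]=0,scc[1]=2,scc[2]=1,scc[3]=?,scc[4]=1,scc[5]=1,scc[6]=?)
step 6: low=(low[0]=0,low[1]=1,low[2]=2,low[3]=5,low[4]=2,low[5]=2,low[6]=?); scc=(scc[0]=0,scc[1]=2,scc[2]=1,scc[3]=3,scc[4]=1,scc[5]=1,scc[6]=?)
step 7: low=(low[0]=0,low[1]=1,low[2]=2,low[3]=5,low[4]=2,low[5]=2,low[6]=6); scc=(scc[0]=0,scc[1]=2,scc[2]=1,scc[3]=3,scc[4]=1,scc[5]=1,scc[6]=4)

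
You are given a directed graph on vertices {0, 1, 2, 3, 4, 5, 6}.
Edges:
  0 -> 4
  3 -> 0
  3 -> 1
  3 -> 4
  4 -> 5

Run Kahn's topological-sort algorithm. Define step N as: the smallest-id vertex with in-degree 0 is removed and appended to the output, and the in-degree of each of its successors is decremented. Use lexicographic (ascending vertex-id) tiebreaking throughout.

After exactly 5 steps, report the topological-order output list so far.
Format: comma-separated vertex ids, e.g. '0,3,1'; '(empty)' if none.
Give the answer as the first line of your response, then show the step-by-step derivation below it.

2,3,0,1,4

step 1: output 2; order=[2]; indeg=(1,1,0,0,2,1,0)
step 2: output 3; order=[2,3]; indeg=(0,0,0,0,1,1,0)
step 3: output 0; order=[2,3,0]; indeg=(0,0,0,0,0,1,0)
step 4: output 1; order=[2,3,0,1]; indeg=(0,0,0,0,0,1,0)
step 5: output 4; order=[2,3,0,1,4]; indeg=(0,0,0,0,0,0,0)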